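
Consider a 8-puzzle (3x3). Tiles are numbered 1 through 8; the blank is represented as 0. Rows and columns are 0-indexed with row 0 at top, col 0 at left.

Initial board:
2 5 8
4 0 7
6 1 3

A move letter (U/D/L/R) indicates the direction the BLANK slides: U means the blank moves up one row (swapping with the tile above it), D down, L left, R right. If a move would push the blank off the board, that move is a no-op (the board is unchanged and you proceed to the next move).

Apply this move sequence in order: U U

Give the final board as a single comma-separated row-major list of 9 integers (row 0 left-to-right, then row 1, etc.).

After move 1 (U):
2 0 8
4 5 7
6 1 3

After move 2 (U):
2 0 8
4 5 7
6 1 3

Answer: 2, 0, 8, 4, 5, 7, 6, 1, 3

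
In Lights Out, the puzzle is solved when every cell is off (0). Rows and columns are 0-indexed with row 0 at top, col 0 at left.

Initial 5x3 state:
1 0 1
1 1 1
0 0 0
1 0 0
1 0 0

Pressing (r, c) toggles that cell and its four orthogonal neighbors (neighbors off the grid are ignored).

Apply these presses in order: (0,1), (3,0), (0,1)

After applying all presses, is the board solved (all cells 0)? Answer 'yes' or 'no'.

Answer: no

Derivation:
After press 1 at (0,1):
0 1 0
1 0 1
0 0 0
1 0 0
1 0 0

After press 2 at (3,0):
0 1 0
1 0 1
1 0 0
0 1 0
0 0 0

After press 3 at (0,1):
1 0 1
1 1 1
1 0 0
0 1 0
0 0 0

Lights still on: 7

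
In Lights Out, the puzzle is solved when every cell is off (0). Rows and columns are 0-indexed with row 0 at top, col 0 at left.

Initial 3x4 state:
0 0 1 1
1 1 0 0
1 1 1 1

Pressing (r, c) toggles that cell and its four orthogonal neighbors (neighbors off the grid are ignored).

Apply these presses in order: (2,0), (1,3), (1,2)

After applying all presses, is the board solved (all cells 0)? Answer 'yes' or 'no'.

After press 1 at (2,0):
0 0 1 1
0 1 0 0
0 0 1 1

After press 2 at (1,3):
0 0 1 0
0 1 1 1
0 0 1 0

After press 3 at (1,2):
0 0 0 0
0 0 0 0
0 0 0 0

Lights still on: 0

Answer: yes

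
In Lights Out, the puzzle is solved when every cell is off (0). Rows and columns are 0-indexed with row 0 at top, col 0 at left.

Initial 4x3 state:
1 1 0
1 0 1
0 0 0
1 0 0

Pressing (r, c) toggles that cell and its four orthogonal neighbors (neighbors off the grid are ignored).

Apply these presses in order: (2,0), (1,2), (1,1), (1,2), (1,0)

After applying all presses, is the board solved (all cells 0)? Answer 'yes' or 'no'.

After press 1 at (2,0):
1 1 0
0 0 1
1 1 0
0 0 0

After press 2 at (1,2):
1 1 1
0 1 0
1 1 1
0 0 0

After press 3 at (1,1):
1 0 1
1 0 1
1 0 1
0 0 0

After press 4 at (1,2):
1 0 0
1 1 0
1 0 0
0 0 0

After press 5 at (1,0):
0 0 0
0 0 0
0 0 0
0 0 0

Lights still on: 0

Answer: yes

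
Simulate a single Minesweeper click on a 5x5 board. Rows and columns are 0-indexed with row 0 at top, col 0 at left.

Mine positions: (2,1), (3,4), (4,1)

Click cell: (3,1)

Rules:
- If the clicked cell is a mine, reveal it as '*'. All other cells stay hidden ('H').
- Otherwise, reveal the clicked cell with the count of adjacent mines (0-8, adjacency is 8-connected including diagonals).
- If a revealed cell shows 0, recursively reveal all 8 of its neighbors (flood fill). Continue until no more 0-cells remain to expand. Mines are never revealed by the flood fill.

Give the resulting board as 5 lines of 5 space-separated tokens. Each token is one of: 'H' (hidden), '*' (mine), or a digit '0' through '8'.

H H H H H
H H H H H
H H H H H
H 2 H H H
H H H H H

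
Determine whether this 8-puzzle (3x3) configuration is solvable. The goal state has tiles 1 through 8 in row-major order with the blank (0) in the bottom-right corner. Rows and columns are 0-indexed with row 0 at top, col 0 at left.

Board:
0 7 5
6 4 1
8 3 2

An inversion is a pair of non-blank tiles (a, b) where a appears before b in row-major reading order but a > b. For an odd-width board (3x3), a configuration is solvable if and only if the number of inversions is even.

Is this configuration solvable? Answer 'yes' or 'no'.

Inversions (pairs i<j in row-major order where tile[i] > tile[j] > 0): 20
20 is even, so the puzzle is solvable.

Answer: yes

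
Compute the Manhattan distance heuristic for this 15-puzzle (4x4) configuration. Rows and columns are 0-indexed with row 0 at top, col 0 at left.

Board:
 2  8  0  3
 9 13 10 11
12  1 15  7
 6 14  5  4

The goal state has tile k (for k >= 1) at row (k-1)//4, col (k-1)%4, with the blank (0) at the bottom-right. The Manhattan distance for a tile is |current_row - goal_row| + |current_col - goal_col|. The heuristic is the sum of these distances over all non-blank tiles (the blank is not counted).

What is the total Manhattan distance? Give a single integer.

Tile 2: (0,0)->(0,1) = 1
Tile 8: (0,1)->(1,3) = 3
Tile 3: (0,3)->(0,2) = 1
Tile 9: (1,0)->(2,0) = 1
Tile 13: (1,1)->(3,0) = 3
Tile 10: (1,2)->(2,1) = 2
Tile 11: (1,3)->(2,2) = 2
Tile 12: (2,0)->(2,3) = 3
Tile 1: (2,1)->(0,0) = 3
Tile 15: (2,2)->(3,2) = 1
Tile 7: (2,3)->(1,2) = 2
Tile 6: (3,0)->(1,1) = 3
Tile 14: (3,1)->(3,1) = 0
Tile 5: (3,2)->(1,0) = 4
Tile 4: (3,3)->(0,3) = 3
Sum: 1 + 3 + 1 + 1 + 3 + 2 + 2 + 3 + 3 + 1 + 2 + 3 + 0 + 4 + 3 = 32

Answer: 32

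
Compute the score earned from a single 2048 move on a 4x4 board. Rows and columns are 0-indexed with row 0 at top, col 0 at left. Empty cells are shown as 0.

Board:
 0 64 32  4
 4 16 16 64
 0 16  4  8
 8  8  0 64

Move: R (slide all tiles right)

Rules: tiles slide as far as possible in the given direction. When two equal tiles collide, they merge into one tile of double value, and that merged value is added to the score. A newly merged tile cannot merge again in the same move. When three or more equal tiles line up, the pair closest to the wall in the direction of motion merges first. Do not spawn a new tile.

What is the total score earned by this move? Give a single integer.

Answer: 48

Derivation:
Slide right:
row 0: [0, 64, 32, 4] -> [0, 64, 32, 4]  score +0 (running 0)
row 1: [4, 16, 16, 64] -> [0, 4, 32, 64]  score +32 (running 32)
row 2: [0, 16, 4, 8] -> [0, 16, 4, 8]  score +0 (running 32)
row 3: [8, 8, 0, 64] -> [0, 0, 16, 64]  score +16 (running 48)
Board after move:
 0 64 32  4
 0  4 32 64
 0 16  4  8
 0  0 16 64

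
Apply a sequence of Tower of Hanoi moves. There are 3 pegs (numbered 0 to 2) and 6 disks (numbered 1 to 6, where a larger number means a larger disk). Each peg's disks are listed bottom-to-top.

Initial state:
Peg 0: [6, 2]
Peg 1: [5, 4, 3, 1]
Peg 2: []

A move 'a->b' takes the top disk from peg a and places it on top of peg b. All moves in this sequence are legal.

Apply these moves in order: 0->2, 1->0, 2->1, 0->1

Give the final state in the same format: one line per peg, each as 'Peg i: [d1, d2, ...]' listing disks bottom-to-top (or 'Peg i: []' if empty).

After move 1 (0->2):
Peg 0: [6]
Peg 1: [5, 4, 3, 1]
Peg 2: [2]

After move 2 (1->0):
Peg 0: [6, 1]
Peg 1: [5, 4, 3]
Peg 2: [2]

After move 3 (2->1):
Peg 0: [6, 1]
Peg 1: [5, 4, 3, 2]
Peg 2: []

After move 4 (0->1):
Peg 0: [6]
Peg 1: [5, 4, 3, 2, 1]
Peg 2: []

Answer: Peg 0: [6]
Peg 1: [5, 4, 3, 2, 1]
Peg 2: []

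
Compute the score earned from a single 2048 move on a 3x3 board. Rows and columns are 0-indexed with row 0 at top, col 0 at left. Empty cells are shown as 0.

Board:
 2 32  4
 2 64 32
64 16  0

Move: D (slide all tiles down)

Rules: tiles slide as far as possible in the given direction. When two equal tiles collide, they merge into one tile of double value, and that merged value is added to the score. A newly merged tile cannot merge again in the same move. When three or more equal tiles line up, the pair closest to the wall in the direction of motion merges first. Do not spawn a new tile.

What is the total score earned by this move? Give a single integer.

Slide down:
col 0: [2, 2, 64] -> [0, 4, 64]  score +4 (running 4)
col 1: [32, 64, 16] -> [32, 64, 16]  score +0 (running 4)
col 2: [4, 32, 0] -> [0, 4, 32]  score +0 (running 4)
Board after move:
 0 32  0
 4 64  4
64 16 32

Answer: 4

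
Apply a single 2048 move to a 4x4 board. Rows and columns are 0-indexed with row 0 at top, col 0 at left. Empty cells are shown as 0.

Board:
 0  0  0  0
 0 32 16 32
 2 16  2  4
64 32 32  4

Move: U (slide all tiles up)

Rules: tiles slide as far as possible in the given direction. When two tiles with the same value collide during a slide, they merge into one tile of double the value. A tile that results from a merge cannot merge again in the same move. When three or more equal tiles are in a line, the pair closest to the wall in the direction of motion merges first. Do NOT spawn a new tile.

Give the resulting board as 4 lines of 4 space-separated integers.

Slide up:
col 0: [0, 0, 2, 64] -> [2, 64, 0, 0]
col 1: [0, 32, 16, 32] -> [32, 16, 32, 0]
col 2: [0, 16, 2, 32] -> [16, 2, 32, 0]
col 3: [0, 32, 4, 4] -> [32, 8, 0, 0]

Answer:  2 32 16 32
64 16  2  8
 0 32 32  0
 0  0  0  0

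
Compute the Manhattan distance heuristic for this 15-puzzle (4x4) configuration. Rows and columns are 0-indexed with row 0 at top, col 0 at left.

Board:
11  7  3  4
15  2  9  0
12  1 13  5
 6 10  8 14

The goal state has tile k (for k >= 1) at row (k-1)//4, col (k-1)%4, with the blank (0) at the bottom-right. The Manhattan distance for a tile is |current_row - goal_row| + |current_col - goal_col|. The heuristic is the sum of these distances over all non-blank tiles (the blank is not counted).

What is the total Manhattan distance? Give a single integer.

Tile 11: at (0,0), goal (2,2), distance |0-2|+|0-2| = 4
Tile 7: at (0,1), goal (1,2), distance |0-1|+|1-2| = 2
Tile 3: at (0,2), goal (0,2), distance |0-0|+|2-2| = 0
Tile 4: at (0,3), goal (0,3), distance |0-0|+|3-3| = 0
Tile 15: at (1,0), goal (3,2), distance |1-3|+|0-2| = 4
Tile 2: at (1,1), goal (0,1), distance |1-0|+|1-1| = 1
Tile 9: at (1,2), goal (2,0), distance |1-2|+|2-0| = 3
Tile 12: at (2,0), goal (2,3), distance |2-2|+|0-3| = 3
Tile 1: at (2,1), goal (0,0), distance |2-0|+|1-0| = 3
Tile 13: at (2,2), goal (3,0), distance |2-3|+|2-0| = 3
Tile 5: at (2,3), goal (1,0), distance |2-1|+|3-0| = 4
Tile 6: at (3,0), goal (1,1), distance |3-1|+|0-1| = 3
Tile 10: at (3,1), goal (2,1), distance |3-2|+|1-1| = 1
Tile 8: at (3,2), goal (1,3), distance |3-1|+|2-3| = 3
Tile 14: at (3,3), goal (3,1), distance |3-3|+|3-1| = 2
Sum: 4 + 2 + 0 + 0 + 4 + 1 + 3 + 3 + 3 + 3 + 4 + 3 + 1 + 3 + 2 = 36

Answer: 36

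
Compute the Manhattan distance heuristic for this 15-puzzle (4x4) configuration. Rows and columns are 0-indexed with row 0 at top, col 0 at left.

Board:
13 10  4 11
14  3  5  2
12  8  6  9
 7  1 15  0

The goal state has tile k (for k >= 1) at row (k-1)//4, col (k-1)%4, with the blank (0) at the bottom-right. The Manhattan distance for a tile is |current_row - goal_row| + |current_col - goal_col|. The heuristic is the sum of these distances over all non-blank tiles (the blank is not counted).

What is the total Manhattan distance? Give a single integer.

Tile 13: at (0,0), goal (3,0), distance |0-3|+|0-0| = 3
Tile 10: at (0,1), goal (2,1), distance |0-2|+|1-1| = 2
Tile 4: at (0,2), goal (0,3), distance |0-0|+|2-3| = 1
Tile 11: at (0,3), goal (2,2), distance |0-2|+|3-2| = 3
Tile 14: at (1,0), goal (3,1), distance |1-3|+|0-1| = 3
Tile 3: at (1,1), goal (0,2), distance |1-0|+|1-2| = 2
Tile 5: at (1,2), goal (1,0), distance |1-1|+|2-0| = 2
Tile 2: at (1,3), goal (0,1), distance |1-0|+|3-1| = 3
Tile 12: at (2,0), goal (2,3), distance |2-2|+|0-3| = 3
Tile 8: at (2,1), goal (1,3), distance |2-1|+|1-3| = 3
Tile 6: at (2,2), goal (1,1), distance |2-1|+|2-1| = 2
Tile 9: at (2,3), goal (2,0), distance |2-2|+|3-0| = 3
Tile 7: at (3,0), goal (1,2), distance |3-1|+|0-2| = 4
Tile 1: at (3,1), goal (0,0), distance |3-0|+|1-0| = 4
Tile 15: at (3,2), goal (3,2), distance |3-3|+|2-2| = 0
Sum: 3 + 2 + 1 + 3 + 3 + 2 + 2 + 3 + 3 + 3 + 2 + 3 + 4 + 4 + 0 = 38

Answer: 38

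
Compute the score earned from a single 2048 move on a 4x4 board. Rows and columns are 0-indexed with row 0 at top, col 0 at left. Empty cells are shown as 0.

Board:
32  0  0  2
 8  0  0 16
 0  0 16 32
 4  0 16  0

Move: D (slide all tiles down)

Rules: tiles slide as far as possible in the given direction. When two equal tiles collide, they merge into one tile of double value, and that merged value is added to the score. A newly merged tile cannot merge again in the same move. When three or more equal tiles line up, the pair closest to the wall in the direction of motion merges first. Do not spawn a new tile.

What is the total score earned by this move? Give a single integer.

Answer: 32

Derivation:
Slide down:
col 0: [32, 8, 0, 4] -> [0, 32, 8, 4]  score +0 (running 0)
col 1: [0, 0, 0, 0] -> [0, 0, 0, 0]  score +0 (running 0)
col 2: [0, 0, 16, 16] -> [0, 0, 0, 32]  score +32 (running 32)
col 3: [2, 16, 32, 0] -> [0, 2, 16, 32]  score +0 (running 32)
Board after move:
 0  0  0  0
32  0  0  2
 8  0  0 16
 4  0 32 32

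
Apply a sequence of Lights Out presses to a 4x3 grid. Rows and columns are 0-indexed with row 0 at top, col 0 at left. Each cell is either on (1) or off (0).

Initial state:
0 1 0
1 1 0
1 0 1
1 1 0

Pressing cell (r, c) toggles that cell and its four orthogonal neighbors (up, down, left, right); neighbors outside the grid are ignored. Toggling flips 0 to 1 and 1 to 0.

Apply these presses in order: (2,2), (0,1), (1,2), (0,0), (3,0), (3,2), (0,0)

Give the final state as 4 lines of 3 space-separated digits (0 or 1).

Answer: 1 0 0
1 1 0
0 1 0
0 1 0

Derivation:
After press 1 at (2,2):
0 1 0
1 1 1
1 1 0
1 1 1

After press 2 at (0,1):
1 0 1
1 0 1
1 1 0
1 1 1

After press 3 at (1,2):
1 0 0
1 1 0
1 1 1
1 1 1

After press 4 at (0,0):
0 1 0
0 1 0
1 1 1
1 1 1

After press 5 at (3,0):
0 1 0
0 1 0
0 1 1
0 0 1

After press 6 at (3,2):
0 1 0
0 1 0
0 1 0
0 1 0

After press 7 at (0,0):
1 0 0
1 1 0
0 1 0
0 1 0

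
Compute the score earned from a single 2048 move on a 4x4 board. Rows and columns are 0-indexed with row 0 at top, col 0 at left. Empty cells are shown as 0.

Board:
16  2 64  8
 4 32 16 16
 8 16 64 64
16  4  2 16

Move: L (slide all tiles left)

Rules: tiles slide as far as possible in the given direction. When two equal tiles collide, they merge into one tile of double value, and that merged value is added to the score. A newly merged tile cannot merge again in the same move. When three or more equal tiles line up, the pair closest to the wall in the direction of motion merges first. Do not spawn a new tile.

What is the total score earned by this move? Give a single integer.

Slide left:
row 0: [16, 2, 64, 8] -> [16, 2, 64, 8]  score +0 (running 0)
row 1: [4, 32, 16, 16] -> [4, 32, 32, 0]  score +32 (running 32)
row 2: [8, 16, 64, 64] -> [8, 16, 128, 0]  score +128 (running 160)
row 3: [16, 4, 2, 16] -> [16, 4, 2, 16]  score +0 (running 160)
Board after move:
 16   2  64   8
  4  32  32   0
  8  16 128   0
 16   4   2  16

Answer: 160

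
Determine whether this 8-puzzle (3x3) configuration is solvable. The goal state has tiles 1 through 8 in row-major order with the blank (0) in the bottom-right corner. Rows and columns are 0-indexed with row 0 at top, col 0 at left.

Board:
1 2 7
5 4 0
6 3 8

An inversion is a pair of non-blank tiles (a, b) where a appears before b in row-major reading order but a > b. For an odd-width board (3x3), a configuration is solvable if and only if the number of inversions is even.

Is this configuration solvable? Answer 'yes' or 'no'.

Answer: yes

Derivation:
Inversions (pairs i<j in row-major order where tile[i] > tile[j] > 0): 8
8 is even, so the puzzle is solvable.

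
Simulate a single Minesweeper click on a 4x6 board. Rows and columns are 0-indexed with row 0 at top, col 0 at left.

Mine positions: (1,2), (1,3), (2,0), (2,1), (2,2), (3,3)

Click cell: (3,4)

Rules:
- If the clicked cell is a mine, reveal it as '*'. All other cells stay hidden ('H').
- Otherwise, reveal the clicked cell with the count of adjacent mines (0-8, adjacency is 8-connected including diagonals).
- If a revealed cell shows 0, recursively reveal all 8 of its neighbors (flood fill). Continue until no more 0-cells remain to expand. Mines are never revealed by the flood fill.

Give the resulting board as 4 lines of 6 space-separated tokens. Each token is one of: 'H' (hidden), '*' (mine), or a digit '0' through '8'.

H H H H H H
H H H H H H
H H H H H H
H H H H 1 H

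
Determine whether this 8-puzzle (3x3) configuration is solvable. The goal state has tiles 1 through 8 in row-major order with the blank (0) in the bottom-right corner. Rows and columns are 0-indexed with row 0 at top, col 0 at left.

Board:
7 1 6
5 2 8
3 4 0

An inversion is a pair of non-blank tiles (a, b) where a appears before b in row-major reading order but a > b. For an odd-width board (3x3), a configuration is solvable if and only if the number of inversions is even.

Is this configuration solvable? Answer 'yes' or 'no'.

Inversions (pairs i<j in row-major order where tile[i] > tile[j] > 0): 15
15 is odd, so the puzzle is not solvable.

Answer: no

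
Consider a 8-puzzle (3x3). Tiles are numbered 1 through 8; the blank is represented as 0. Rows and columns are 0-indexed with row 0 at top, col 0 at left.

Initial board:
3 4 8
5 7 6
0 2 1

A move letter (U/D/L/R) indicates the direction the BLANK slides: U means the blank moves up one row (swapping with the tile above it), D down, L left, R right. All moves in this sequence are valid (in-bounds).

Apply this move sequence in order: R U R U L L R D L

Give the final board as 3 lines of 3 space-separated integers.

Answer: 3 6 4
0 5 8
2 7 1

Derivation:
After move 1 (R):
3 4 8
5 7 6
2 0 1

After move 2 (U):
3 4 8
5 0 6
2 7 1

After move 3 (R):
3 4 8
5 6 0
2 7 1

After move 4 (U):
3 4 0
5 6 8
2 7 1

After move 5 (L):
3 0 4
5 6 8
2 7 1

After move 6 (L):
0 3 4
5 6 8
2 7 1

After move 7 (R):
3 0 4
5 6 8
2 7 1

After move 8 (D):
3 6 4
5 0 8
2 7 1

After move 9 (L):
3 6 4
0 5 8
2 7 1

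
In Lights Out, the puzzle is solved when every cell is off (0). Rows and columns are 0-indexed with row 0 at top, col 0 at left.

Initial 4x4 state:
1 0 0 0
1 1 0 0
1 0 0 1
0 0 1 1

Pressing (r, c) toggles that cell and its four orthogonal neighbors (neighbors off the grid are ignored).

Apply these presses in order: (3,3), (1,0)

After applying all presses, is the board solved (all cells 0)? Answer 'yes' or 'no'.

Answer: yes

Derivation:
After press 1 at (3,3):
1 0 0 0
1 1 0 0
1 0 0 0
0 0 0 0

After press 2 at (1,0):
0 0 0 0
0 0 0 0
0 0 0 0
0 0 0 0

Lights still on: 0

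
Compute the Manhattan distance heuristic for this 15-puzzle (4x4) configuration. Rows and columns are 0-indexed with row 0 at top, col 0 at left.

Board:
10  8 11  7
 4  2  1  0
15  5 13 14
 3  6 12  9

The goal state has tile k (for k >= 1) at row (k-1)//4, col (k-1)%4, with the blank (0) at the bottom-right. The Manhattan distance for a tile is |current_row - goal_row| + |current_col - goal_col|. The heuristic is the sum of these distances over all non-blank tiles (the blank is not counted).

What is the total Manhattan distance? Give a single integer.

Answer: 42

Derivation:
Tile 10: at (0,0), goal (2,1), distance |0-2|+|0-1| = 3
Tile 8: at (0,1), goal (1,3), distance |0-1|+|1-3| = 3
Tile 11: at (0,2), goal (2,2), distance |0-2|+|2-2| = 2
Tile 7: at (0,3), goal (1,2), distance |0-1|+|3-2| = 2
Tile 4: at (1,0), goal (0,3), distance |1-0|+|0-3| = 4
Tile 2: at (1,1), goal (0,1), distance |1-0|+|1-1| = 1
Tile 1: at (1,2), goal (0,0), distance |1-0|+|2-0| = 3
Tile 15: at (2,0), goal (3,2), distance |2-3|+|0-2| = 3
Tile 5: at (2,1), goal (1,0), distance |2-1|+|1-0| = 2
Tile 13: at (2,2), goal (3,0), distance |2-3|+|2-0| = 3
Tile 14: at (2,3), goal (3,1), distance |2-3|+|3-1| = 3
Tile 3: at (3,0), goal (0,2), distance |3-0|+|0-2| = 5
Tile 6: at (3,1), goal (1,1), distance |3-1|+|1-1| = 2
Tile 12: at (3,2), goal (2,3), distance |3-2|+|2-3| = 2
Tile 9: at (3,3), goal (2,0), distance |3-2|+|3-0| = 4
Sum: 3 + 3 + 2 + 2 + 4 + 1 + 3 + 3 + 2 + 3 + 3 + 5 + 2 + 2 + 4 = 42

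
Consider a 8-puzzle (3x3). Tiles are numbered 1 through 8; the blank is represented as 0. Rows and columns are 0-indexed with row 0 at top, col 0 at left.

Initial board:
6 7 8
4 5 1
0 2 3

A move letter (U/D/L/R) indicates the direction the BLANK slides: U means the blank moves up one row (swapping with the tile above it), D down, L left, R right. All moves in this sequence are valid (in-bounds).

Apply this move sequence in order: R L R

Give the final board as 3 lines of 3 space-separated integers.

After move 1 (R):
6 7 8
4 5 1
2 0 3

After move 2 (L):
6 7 8
4 5 1
0 2 3

After move 3 (R):
6 7 8
4 5 1
2 0 3

Answer: 6 7 8
4 5 1
2 0 3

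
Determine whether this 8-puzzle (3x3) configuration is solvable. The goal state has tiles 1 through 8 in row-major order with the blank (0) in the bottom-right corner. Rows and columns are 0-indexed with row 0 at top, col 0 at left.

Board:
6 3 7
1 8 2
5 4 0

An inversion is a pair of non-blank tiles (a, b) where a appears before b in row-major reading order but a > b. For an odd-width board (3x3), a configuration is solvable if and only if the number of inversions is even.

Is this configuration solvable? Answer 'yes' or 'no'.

Answer: no

Derivation:
Inversions (pairs i<j in row-major order where tile[i] > tile[j] > 0): 15
15 is odd, so the puzzle is not solvable.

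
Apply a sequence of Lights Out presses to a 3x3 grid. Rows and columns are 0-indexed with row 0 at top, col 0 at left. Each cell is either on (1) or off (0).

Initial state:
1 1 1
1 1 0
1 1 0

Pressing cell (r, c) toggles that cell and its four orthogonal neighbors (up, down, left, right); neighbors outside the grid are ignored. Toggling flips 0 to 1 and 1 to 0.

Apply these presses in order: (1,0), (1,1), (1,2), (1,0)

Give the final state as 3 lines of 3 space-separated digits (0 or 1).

After press 1 at (1,0):
0 1 1
0 0 0
0 1 0

After press 2 at (1,1):
0 0 1
1 1 1
0 0 0

After press 3 at (1,2):
0 0 0
1 0 0
0 0 1

After press 4 at (1,0):
1 0 0
0 1 0
1 0 1

Answer: 1 0 0
0 1 0
1 0 1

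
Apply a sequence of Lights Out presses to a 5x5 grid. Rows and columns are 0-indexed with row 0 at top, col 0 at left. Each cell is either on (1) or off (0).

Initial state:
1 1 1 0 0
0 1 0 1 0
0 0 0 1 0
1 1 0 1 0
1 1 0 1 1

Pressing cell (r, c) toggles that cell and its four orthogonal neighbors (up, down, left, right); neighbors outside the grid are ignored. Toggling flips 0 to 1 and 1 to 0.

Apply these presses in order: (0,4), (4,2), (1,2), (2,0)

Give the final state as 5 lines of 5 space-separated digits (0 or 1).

After press 1 at (0,4):
1 1 1 1 1
0 1 0 1 1
0 0 0 1 0
1 1 0 1 0
1 1 0 1 1

After press 2 at (4,2):
1 1 1 1 1
0 1 0 1 1
0 0 0 1 0
1 1 1 1 0
1 0 1 0 1

After press 3 at (1,2):
1 1 0 1 1
0 0 1 0 1
0 0 1 1 0
1 1 1 1 0
1 0 1 0 1

After press 4 at (2,0):
1 1 0 1 1
1 0 1 0 1
1 1 1 1 0
0 1 1 1 0
1 0 1 0 1

Answer: 1 1 0 1 1
1 0 1 0 1
1 1 1 1 0
0 1 1 1 0
1 0 1 0 1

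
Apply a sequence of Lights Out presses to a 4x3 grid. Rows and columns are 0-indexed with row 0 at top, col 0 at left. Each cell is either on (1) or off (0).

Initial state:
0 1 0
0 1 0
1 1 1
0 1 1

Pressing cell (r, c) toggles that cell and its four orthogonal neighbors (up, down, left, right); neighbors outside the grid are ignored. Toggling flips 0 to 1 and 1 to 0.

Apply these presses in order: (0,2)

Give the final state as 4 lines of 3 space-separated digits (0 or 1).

Answer: 0 0 1
0 1 1
1 1 1
0 1 1

Derivation:
After press 1 at (0,2):
0 0 1
0 1 1
1 1 1
0 1 1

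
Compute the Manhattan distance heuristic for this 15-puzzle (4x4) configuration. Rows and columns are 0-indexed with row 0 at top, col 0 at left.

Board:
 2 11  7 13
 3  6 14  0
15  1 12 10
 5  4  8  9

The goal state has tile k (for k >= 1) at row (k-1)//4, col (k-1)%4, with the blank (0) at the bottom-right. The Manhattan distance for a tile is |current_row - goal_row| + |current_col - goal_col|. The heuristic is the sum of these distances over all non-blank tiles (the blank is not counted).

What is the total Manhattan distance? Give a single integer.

Tile 2: (0,0)->(0,1) = 1
Tile 11: (0,1)->(2,2) = 3
Tile 7: (0,2)->(1,2) = 1
Tile 13: (0,3)->(3,0) = 6
Tile 3: (1,0)->(0,2) = 3
Tile 6: (1,1)->(1,1) = 0
Tile 14: (1,2)->(3,1) = 3
Tile 15: (2,0)->(3,2) = 3
Tile 1: (2,1)->(0,0) = 3
Tile 12: (2,2)->(2,3) = 1
Tile 10: (2,3)->(2,1) = 2
Tile 5: (3,0)->(1,0) = 2
Tile 4: (3,1)->(0,3) = 5
Tile 8: (3,2)->(1,3) = 3
Tile 9: (3,3)->(2,0) = 4
Sum: 1 + 3 + 1 + 6 + 3 + 0 + 3 + 3 + 3 + 1 + 2 + 2 + 5 + 3 + 4 = 40

Answer: 40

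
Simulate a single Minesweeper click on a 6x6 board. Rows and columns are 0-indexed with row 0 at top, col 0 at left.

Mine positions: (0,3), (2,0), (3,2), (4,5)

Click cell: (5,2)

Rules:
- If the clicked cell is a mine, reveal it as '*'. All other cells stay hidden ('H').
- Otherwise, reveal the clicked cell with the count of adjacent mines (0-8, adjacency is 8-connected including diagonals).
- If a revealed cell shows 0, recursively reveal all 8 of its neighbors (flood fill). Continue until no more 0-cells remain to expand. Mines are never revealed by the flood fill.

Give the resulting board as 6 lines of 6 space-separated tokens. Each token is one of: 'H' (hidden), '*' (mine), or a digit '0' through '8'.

H H H H H H
H H H H H H
H H H H H H
1 2 H H H H
0 1 1 1 1 H
0 0 0 0 1 H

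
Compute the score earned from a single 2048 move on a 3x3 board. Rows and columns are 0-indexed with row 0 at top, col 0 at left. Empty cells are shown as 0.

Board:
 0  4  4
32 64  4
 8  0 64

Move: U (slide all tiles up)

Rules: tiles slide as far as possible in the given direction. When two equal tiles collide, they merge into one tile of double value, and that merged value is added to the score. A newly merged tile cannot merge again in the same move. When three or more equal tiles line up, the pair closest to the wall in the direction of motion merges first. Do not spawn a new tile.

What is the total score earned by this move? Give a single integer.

Answer: 8

Derivation:
Slide up:
col 0: [0, 32, 8] -> [32, 8, 0]  score +0 (running 0)
col 1: [4, 64, 0] -> [4, 64, 0]  score +0 (running 0)
col 2: [4, 4, 64] -> [8, 64, 0]  score +8 (running 8)
Board after move:
32  4  8
 8 64 64
 0  0  0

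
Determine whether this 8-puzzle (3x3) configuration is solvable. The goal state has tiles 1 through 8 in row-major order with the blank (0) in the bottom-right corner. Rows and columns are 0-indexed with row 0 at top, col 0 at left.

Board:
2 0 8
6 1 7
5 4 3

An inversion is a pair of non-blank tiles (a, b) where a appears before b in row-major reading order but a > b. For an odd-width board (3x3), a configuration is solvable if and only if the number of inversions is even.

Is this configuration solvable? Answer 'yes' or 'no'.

Answer: no

Derivation:
Inversions (pairs i<j in row-major order where tile[i] > tile[j] > 0): 17
17 is odd, so the puzzle is not solvable.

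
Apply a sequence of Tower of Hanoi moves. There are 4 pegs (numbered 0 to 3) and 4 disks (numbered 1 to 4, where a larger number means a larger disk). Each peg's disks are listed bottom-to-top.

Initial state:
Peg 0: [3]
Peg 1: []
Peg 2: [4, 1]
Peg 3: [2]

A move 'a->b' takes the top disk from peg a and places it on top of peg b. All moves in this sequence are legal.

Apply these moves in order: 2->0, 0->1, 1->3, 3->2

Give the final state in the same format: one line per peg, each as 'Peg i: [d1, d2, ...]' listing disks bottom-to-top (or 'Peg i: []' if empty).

Answer: Peg 0: [3]
Peg 1: []
Peg 2: [4, 1]
Peg 3: [2]

Derivation:
After move 1 (2->0):
Peg 0: [3, 1]
Peg 1: []
Peg 2: [4]
Peg 3: [2]

After move 2 (0->1):
Peg 0: [3]
Peg 1: [1]
Peg 2: [4]
Peg 3: [2]

After move 3 (1->3):
Peg 0: [3]
Peg 1: []
Peg 2: [4]
Peg 3: [2, 1]

After move 4 (3->2):
Peg 0: [3]
Peg 1: []
Peg 2: [4, 1]
Peg 3: [2]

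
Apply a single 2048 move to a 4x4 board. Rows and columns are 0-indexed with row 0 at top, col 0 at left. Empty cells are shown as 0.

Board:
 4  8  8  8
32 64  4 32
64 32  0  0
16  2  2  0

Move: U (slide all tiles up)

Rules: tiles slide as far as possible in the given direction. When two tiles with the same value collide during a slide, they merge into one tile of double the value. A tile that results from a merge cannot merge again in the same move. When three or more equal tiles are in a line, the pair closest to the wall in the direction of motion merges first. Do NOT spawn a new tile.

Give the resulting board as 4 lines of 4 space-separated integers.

Slide up:
col 0: [4, 32, 64, 16] -> [4, 32, 64, 16]
col 1: [8, 64, 32, 2] -> [8, 64, 32, 2]
col 2: [8, 4, 0, 2] -> [8, 4, 2, 0]
col 3: [8, 32, 0, 0] -> [8, 32, 0, 0]

Answer:  4  8  8  8
32 64  4 32
64 32  2  0
16  2  0  0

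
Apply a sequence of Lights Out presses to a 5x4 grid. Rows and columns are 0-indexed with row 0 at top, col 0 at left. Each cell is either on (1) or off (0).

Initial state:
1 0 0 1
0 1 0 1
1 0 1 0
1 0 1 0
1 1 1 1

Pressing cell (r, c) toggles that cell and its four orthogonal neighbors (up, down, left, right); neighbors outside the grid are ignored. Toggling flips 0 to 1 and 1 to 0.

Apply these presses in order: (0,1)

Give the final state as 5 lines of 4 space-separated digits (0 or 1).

After press 1 at (0,1):
0 1 1 1
0 0 0 1
1 0 1 0
1 0 1 0
1 1 1 1

Answer: 0 1 1 1
0 0 0 1
1 0 1 0
1 0 1 0
1 1 1 1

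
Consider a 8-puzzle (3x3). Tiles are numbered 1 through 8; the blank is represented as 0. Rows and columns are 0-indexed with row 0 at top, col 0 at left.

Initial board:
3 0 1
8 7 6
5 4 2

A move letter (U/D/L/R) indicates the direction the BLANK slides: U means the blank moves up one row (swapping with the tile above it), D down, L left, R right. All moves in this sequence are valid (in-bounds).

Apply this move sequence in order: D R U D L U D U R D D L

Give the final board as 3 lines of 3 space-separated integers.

Answer: 3 1 6
8 7 2
5 0 4

Derivation:
After move 1 (D):
3 7 1
8 0 6
5 4 2

After move 2 (R):
3 7 1
8 6 0
5 4 2

After move 3 (U):
3 7 0
8 6 1
5 4 2

After move 4 (D):
3 7 1
8 6 0
5 4 2

After move 5 (L):
3 7 1
8 0 6
5 4 2

After move 6 (U):
3 0 1
8 7 6
5 4 2

After move 7 (D):
3 7 1
8 0 6
5 4 2

After move 8 (U):
3 0 1
8 7 6
5 4 2

After move 9 (R):
3 1 0
8 7 6
5 4 2

After move 10 (D):
3 1 6
8 7 0
5 4 2

After move 11 (D):
3 1 6
8 7 2
5 4 0

After move 12 (L):
3 1 6
8 7 2
5 0 4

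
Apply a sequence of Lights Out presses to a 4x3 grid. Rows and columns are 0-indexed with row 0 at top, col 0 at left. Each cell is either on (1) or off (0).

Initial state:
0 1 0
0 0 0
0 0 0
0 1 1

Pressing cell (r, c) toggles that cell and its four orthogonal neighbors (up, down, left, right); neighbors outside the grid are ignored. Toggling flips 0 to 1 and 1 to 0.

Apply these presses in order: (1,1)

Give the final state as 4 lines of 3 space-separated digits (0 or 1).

After press 1 at (1,1):
0 0 0
1 1 1
0 1 0
0 1 1

Answer: 0 0 0
1 1 1
0 1 0
0 1 1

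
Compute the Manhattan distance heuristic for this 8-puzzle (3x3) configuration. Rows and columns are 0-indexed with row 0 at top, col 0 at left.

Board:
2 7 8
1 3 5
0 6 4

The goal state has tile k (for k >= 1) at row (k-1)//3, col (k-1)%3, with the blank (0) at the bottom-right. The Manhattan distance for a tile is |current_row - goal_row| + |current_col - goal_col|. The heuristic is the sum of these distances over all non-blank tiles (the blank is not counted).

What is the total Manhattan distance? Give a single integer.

Answer: 16

Derivation:
Tile 2: at (0,0), goal (0,1), distance |0-0|+|0-1| = 1
Tile 7: at (0,1), goal (2,0), distance |0-2|+|1-0| = 3
Tile 8: at (0,2), goal (2,1), distance |0-2|+|2-1| = 3
Tile 1: at (1,0), goal (0,0), distance |1-0|+|0-0| = 1
Tile 3: at (1,1), goal (0,2), distance |1-0|+|1-2| = 2
Tile 5: at (1,2), goal (1,1), distance |1-1|+|2-1| = 1
Tile 6: at (2,1), goal (1,2), distance |2-1|+|1-2| = 2
Tile 4: at (2,2), goal (1,0), distance |2-1|+|2-0| = 3
Sum: 1 + 3 + 3 + 1 + 2 + 1 + 2 + 3 = 16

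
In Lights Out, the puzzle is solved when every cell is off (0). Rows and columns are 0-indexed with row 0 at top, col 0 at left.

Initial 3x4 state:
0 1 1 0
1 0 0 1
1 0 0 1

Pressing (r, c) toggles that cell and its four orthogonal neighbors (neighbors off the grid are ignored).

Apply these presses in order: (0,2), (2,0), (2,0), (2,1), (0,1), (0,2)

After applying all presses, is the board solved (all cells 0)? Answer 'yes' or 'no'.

After press 1 at (0,2):
0 0 0 1
1 0 1 1
1 0 0 1

After press 2 at (2,0):
0 0 0 1
0 0 1 1
0 1 0 1

After press 3 at (2,0):
0 0 0 1
1 0 1 1
1 0 0 1

After press 4 at (2,1):
0 0 0 1
1 1 1 1
0 1 1 1

After press 5 at (0,1):
1 1 1 1
1 0 1 1
0 1 1 1

After press 6 at (0,2):
1 0 0 0
1 0 0 1
0 1 1 1

Lights still on: 6

Answer: no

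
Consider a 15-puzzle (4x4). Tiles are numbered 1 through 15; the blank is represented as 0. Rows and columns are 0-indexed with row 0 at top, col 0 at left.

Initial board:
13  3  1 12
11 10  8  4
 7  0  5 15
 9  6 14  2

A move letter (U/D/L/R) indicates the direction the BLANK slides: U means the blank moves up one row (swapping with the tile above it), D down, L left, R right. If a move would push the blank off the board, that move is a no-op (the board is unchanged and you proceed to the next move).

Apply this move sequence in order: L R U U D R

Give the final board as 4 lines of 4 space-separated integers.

Answer: 13  3  1 12
11  8  0  4
 7 10  5 15
 9  6 14  2

Derivation:
After move 1 (L):
13  3  1 12
11 10  8  4
 0  7  5 15
 9  6 14  2

After move 2 (R):
13  3  1 12
11 10  8  4
 7  0  5 15
 9  6 14  2

After move 3 (U):
13  3  1 12
11  0  8  4
 7 10  5 15
 9  6 14  2

After move 4 (U):
13  0  1 12
11  3  8  4
 7 10  5 15
 9  6 14  2

After move 5 (D):
13  3  1 12
11  0  8  4
 7 10  5 15
 9  6 14  2

After move 6 (R):
13  3  1 12
11  8  0  4
 7 10  5 15
 9  6 14  2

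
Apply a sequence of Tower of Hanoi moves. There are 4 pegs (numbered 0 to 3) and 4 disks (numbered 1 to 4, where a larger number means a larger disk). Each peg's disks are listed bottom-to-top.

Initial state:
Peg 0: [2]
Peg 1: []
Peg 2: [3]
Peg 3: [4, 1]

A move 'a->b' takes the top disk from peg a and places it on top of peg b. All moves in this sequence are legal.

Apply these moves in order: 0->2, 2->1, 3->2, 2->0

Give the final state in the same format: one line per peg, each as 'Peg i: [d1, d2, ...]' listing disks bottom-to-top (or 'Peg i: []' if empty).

Answer: Peg 0: [1]
Peg 1: [2]
Peg 2: [3]
Peg 3: [4]

Derivation:
After move 1 (0->2):
Peg 0: []
Peg 1: []
Peg 2: [3, 2]
Peg 3: [4, 1]

After move 2 (2->1):
Peg 0: []
Peg 1: [2]
Peg 2: [3]
Peg 3: [4, 1]

After move 3 (3->2):
Peg 0: []
Peg 1: [2]
Peg 2: [3, 1]
Peg 3: [4]

After move 4 (2->0):
Peg 0: [1]
Peg 1: [2]
Peg 2: [3]
Peg 3: [4]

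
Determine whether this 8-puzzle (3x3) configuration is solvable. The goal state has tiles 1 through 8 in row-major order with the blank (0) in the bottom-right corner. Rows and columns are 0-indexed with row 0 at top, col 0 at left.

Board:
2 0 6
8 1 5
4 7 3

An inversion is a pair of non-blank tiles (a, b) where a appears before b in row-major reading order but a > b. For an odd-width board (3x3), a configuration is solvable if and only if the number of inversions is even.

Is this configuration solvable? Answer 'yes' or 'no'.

Answer: yes

Derivation:
Inversions (pairs i<j in row-major order where tile[i] > tile[j] > 0): 14
14 is even, so the puzzle is solvable.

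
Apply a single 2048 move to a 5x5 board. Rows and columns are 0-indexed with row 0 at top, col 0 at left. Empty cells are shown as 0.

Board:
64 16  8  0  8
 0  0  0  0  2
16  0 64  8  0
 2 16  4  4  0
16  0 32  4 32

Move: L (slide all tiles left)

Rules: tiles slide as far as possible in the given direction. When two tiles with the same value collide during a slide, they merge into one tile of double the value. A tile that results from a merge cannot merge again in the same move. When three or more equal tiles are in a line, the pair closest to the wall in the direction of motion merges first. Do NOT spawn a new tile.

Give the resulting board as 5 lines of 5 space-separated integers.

Slide left:
row 0: [64, 16, 8, 0, 8] -> [64, 16, 16, 0, 0]
row 1: [0, 0, 0, 0, 2] -> [2, 0, 0, 0, 0]
row 2: [16, 0, 64, 8, 0] -> [16, 64, 8, 0, 0]
row 3: [2, 16, 4, 4, 0] -> [2, 16, 8, 0, 0]
row 4: [16, 0, 32, 4, 32] -> [16, 32, 4, 32, 0]

Answer: 64 16 16  0  0
 2  0  0  0  0
16 64  8  0  0
 2 16  8  0  0
16 32  4 32  0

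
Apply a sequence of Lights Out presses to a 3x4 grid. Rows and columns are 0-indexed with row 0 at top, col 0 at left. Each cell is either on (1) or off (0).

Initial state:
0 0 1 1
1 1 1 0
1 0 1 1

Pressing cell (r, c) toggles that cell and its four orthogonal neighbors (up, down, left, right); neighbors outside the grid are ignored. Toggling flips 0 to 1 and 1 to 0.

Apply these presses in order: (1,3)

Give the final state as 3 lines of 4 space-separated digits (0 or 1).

After press 1 at (1,3):
0 0 1 0
1 1 0 1
1 0 1 0

Answer: 0 0 1 0
1 1 0 1
1 0 1 0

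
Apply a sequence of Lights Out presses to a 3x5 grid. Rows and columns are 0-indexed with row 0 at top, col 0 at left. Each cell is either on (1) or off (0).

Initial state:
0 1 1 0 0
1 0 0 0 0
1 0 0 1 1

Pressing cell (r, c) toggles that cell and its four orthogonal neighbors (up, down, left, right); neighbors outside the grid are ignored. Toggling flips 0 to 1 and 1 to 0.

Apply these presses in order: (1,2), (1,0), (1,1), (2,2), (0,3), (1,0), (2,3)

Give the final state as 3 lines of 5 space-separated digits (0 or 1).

Answer: 0 0 1 1 1
0 0 1 1 0
1 0 1 1 0

Derivation:
After press 1 at (1,2):
0 1 0 0 0
1 1 1 1 0
1 0 1 1 1

After press 2 at (1,0):
1 1 0 0 0
0 0 1 1 0
0 0 1 1 1

After press 3 at (1,1):
1 0 0 0 0
1 1 0 1 0
0 1 1 1 1

After press 4 at (2,2):
1 0 0 0 0
1 1 1 1 0
0 0 0 0 1

After press 5 at (0,3):
1 0 1 1 1
1 1 1 0 0
0 0 0 0 1

After press 6 at (1,0):
0 0 1 1 1
0 0 1 0 0
1 0 0 0 1

After press 7 at (2,3):
0 0 1 1 1
0 0 1 1 0
1 0 1 1 0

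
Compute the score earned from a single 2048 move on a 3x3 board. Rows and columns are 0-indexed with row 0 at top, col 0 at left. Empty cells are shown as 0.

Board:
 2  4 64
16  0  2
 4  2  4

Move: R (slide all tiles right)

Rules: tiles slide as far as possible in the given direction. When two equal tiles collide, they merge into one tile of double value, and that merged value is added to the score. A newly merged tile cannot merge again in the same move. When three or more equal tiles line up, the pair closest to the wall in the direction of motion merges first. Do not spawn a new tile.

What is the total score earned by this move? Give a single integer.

Answer: 0

Derivation:
Slide right:
row 0: [2, 4, 64] -> [2, 4, 64]  score +0 (running 0)
row 1: [16, 0, 2] -> [0, 16, 2]  score +0 (running 0)
row 2: [4, 2, 4] -> [4, 2, 4]  score +0 (running 0)
Board after move:
 2  4 64
 0 16  2
 4  2  4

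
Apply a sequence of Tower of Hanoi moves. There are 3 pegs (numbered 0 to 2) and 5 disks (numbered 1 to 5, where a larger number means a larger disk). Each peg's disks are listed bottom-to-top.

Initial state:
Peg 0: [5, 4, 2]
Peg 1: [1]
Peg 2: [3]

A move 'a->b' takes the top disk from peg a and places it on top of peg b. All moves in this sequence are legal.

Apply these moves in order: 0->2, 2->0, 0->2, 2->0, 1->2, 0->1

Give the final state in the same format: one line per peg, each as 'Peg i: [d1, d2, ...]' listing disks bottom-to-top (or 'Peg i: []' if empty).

Answer: Peg 0: [5, 4]
Peg 1: [2]
Peg 2: [3, 1]

Derivation:
After move 1 (0->2):
Peg 0: [5, 4]
Peg 1: [1]
Peg 2: [3, 2]

After move 2 (2->0):
Peg 0: [5, 4, 2]
Peg 1: [1]
Peg 2: [3]

After move 3 (0->2):
Peg 0: [5, 4]
Peg 1: [1]
Peg 2: [3, 2]

After move 4 (2->0):
Peg 0: [5, 4, 2]
Peg 1: [1]
Peg 2: [3]

After move 5 (1->2):
Peg 0: [5, 4, 2]
Peg 1: []
Peg 2: [3, 1]

After move 6 (0->1):
Peg 0: [5, 4]
Peg 1: [2]
Peg 2: [3, 1]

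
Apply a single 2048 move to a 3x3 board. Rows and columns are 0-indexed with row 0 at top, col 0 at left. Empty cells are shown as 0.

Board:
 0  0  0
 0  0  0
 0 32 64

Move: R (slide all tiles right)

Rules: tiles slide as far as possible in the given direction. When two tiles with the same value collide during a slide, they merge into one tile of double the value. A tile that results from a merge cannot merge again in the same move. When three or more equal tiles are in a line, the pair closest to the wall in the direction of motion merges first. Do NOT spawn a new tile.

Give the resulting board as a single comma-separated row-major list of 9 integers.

Answer: 0, 0, 0, 0, 0, 0, 0, 32, 64

Derivation:
Slide right:
row 0: [0, 0, 0] -> [0, 0, 0]
row 1: [0, 0, 0] -> [0, 0, 0]
row 2: [0, 32, 64] -> [0, 32, 64]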